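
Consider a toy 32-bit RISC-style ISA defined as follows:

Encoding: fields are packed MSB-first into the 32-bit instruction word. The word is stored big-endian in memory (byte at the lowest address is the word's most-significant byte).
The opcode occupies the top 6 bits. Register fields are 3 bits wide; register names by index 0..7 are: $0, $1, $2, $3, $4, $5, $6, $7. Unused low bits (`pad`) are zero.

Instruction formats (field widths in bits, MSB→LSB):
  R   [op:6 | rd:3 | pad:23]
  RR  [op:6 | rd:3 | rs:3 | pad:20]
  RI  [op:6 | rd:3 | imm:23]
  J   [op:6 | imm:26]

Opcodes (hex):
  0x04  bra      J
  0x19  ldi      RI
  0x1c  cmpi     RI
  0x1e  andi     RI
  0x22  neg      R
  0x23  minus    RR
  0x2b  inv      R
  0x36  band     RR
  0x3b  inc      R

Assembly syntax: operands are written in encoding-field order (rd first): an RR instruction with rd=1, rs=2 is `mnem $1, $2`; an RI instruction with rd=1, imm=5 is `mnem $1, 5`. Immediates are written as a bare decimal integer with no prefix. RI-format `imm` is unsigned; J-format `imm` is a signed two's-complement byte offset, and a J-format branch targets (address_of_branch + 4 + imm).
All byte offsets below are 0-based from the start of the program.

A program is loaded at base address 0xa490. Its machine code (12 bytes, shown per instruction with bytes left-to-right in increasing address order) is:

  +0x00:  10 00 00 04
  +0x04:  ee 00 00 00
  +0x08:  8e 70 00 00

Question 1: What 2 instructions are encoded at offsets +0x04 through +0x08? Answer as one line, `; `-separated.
+0x04: ee 00 00 00 ⇒ word 0xee000000 (big)
  top 6b → 0x3b → inc [R]
  [25:23] rd=4 = $4
+0x08: 8e 70 00 00 ⇒ word 0x8e700000 (big)
  top 6b → 0x23 → minus [RR]
  [25:23] rd=4 = $4
  [22:20] rs=7 = $7

inc $4; minus $4, $7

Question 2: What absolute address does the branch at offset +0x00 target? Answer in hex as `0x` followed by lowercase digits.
off 0x00: read 10 00 00 04 as big → 0x10000004
  opcode bits[31:26]=0x4: bra/J
  imm: (w>>0)&0x3ffffff=0x4 → 4
  target = base 0xa490 + off 0x00 + 4 + imm 4 = 0xa498

0xa498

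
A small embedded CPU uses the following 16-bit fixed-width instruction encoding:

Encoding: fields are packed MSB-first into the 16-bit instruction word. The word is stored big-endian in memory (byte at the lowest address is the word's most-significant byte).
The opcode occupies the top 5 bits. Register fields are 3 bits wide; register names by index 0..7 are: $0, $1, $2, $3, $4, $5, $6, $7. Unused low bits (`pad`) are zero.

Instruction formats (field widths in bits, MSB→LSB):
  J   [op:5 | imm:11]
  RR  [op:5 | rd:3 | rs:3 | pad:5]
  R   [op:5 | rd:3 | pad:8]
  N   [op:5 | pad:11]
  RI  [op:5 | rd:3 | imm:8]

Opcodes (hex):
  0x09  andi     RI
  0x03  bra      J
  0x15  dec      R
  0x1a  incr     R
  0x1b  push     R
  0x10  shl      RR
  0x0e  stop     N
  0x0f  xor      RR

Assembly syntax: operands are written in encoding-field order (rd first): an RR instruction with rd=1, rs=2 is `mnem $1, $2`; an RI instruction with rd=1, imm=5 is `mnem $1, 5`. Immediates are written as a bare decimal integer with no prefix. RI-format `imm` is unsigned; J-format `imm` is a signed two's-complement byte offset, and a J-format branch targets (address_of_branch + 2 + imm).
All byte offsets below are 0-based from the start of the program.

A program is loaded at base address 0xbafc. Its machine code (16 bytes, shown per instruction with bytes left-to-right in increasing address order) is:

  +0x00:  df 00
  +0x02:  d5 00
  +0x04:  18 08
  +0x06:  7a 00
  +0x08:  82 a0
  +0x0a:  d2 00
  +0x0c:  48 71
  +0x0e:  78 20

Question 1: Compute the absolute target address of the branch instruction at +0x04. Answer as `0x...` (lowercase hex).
+0x04: 18 08 ⇒ word 0x1808 (big)
  opcode bits[15:11]=0x3: bra/J
  imm@[10:0]=0x8 ⇒ 8
  target = base 0xbafc + off 0x04 + 2 + imm 8 = 0xbb0a

0xbb0a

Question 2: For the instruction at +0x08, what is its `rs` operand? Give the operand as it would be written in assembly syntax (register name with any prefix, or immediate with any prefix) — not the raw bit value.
$5

+0x08: 82 a0 ⇒ word 0x82a0 (big)
  top 5b → 0x10 → shl [RR]
  rd@[10:8]=0x2 ⇒ $2
  rs@[7:5]=0x5 ⇒ $5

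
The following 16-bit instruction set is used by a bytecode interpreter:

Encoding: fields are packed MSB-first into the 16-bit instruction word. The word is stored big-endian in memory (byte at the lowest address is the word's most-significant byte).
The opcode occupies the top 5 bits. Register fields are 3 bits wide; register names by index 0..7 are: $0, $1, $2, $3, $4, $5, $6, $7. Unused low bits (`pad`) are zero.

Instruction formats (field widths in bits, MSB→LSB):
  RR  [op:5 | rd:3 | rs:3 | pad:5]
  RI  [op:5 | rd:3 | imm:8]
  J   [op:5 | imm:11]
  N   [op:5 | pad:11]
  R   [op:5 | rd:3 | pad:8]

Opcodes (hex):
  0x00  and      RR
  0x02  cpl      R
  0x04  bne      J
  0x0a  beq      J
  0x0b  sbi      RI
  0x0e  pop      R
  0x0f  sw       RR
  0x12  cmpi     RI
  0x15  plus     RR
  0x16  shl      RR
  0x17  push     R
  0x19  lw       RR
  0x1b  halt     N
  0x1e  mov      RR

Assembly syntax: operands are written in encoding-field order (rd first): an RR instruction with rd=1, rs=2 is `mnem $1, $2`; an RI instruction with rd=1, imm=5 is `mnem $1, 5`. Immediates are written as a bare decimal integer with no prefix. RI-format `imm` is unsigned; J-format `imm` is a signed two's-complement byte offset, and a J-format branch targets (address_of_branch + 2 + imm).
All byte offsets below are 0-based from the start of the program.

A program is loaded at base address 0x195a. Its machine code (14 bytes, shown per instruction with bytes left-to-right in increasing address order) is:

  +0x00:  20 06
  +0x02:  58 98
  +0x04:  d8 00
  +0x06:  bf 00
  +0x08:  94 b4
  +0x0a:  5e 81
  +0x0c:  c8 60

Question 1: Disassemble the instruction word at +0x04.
+0x04: d8 00 ⇒ word 0xd800 (big)
  opcode bits[15:11]=0x1b: halt/N

halt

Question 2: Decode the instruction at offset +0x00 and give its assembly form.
bne 6

[00] 20 06 → 0x2006
  opcode bits[15:11]=0x4: bne/J
  imm@[10:0]=0x6 ⇒ 6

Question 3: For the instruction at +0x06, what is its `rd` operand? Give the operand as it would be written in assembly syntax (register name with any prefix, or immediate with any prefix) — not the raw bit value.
$7

[06] bf 00 → 0xbf00
  opcode bits[15:11]=0x17: push/R
  rd@[10:8]=0x7 ⇒ $7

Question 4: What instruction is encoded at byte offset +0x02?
sbi $0, 152

off 0x02: read 58 98 as big → 0x5898
  top 5b → 0xb → sbi [RI]
  rd@[10:8]=0x0 ⇒ $0
  imm@[7:0]=0x98 ⇒ 152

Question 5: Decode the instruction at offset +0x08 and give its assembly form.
[08] 94 b4 → 0x94b4
  top 5b → 0x12 → cmpi [RI]
  rd: (w>>8)&0x7=0x4 → $4
  imm: (w>>0)&0xff=0xb4 → 180

cmpi $4, 180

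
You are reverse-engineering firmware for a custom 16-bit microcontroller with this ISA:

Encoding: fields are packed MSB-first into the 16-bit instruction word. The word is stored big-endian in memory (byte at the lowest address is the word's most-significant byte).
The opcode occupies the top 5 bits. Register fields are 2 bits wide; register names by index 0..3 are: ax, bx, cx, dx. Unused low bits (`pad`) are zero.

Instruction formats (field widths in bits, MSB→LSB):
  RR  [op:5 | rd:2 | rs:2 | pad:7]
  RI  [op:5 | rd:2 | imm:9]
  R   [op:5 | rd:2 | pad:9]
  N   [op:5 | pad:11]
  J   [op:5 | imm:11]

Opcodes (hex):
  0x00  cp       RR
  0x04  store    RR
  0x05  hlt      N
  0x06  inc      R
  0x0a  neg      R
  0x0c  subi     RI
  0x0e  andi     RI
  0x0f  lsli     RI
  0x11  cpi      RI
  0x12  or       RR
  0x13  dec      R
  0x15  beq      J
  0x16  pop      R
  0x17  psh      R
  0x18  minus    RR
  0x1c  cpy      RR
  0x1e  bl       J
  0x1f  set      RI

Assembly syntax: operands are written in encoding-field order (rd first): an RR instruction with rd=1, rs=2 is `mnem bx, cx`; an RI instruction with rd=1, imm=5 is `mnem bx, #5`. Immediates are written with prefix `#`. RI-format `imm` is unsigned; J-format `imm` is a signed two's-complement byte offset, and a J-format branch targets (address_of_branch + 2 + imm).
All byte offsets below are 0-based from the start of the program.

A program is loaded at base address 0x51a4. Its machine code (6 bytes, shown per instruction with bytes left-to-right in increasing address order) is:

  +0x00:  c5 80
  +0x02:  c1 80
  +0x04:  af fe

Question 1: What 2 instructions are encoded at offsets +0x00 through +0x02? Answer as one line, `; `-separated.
off 0x00: read c5 80 as big → 0xc580
  top 5b → 0x18 → minus [RR]
  rd: (w>>9)&0x3=0x2 → cx
  rs: (w>>7)&0x3=0x3 → dx
off 0x02: read c1 80 as big → 0xc180
  top 5b → 0x18 → minus [RR]
  rd: (w>>9)&0x3=0x0 → ax
  rs: (w>>7)&0x3=0x3 → dx

minus cx, dx; minus ax, dx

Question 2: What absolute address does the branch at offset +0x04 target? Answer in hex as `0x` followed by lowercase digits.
0x51a8

[04] af fe → 0xaffe
  op=0xaffe>>11=0x15 ⇒ beq (J)
  [10:0] imm=2046 (s11→-2) = #-2
  target = base 0x51a4 + off 0x04 + 2 + imm -2 = 0x51a8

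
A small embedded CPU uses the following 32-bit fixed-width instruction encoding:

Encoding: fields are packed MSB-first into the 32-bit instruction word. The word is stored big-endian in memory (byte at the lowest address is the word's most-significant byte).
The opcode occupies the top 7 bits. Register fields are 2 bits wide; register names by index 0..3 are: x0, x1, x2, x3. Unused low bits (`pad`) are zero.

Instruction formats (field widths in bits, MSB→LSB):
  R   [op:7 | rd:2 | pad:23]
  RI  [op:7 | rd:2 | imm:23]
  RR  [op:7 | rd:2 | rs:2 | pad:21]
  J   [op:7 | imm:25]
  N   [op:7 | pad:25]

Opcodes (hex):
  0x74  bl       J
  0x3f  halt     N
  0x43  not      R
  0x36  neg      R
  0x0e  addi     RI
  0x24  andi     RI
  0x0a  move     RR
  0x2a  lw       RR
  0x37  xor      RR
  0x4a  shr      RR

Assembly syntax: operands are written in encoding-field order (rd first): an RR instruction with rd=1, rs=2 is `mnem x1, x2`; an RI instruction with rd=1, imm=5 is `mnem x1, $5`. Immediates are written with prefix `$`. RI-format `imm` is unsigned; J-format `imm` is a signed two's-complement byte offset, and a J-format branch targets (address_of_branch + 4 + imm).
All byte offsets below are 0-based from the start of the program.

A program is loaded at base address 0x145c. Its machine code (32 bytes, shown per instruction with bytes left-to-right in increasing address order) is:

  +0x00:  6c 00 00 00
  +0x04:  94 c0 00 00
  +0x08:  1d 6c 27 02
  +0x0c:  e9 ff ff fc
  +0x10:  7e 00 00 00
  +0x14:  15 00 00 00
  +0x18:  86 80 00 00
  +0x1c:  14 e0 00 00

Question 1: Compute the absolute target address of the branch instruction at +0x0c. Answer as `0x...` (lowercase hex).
+0x0c: e9 ff ff fc ⇒ word 0xe9fffffc (big)
  op=0xe9fffffc>>25=0x74 ⇒ bl (J)
  [24:0] imm=33554428 (s25→-4) = $-4
  target = base 0x145c + off 0x0c + 4 + imm -4 = 0x1468

0x1468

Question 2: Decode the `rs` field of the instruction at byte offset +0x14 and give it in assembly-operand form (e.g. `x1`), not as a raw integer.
+0x14: 15 00 00 00 ⇒ word 0x15000000 (big)
  op=0x15000000>>25=0xa ⇒ move (RR)
  rd: (w>>23)&0x3=0x2 → x2
  rs: (w>>21)&0x3=0x0 → x0

x0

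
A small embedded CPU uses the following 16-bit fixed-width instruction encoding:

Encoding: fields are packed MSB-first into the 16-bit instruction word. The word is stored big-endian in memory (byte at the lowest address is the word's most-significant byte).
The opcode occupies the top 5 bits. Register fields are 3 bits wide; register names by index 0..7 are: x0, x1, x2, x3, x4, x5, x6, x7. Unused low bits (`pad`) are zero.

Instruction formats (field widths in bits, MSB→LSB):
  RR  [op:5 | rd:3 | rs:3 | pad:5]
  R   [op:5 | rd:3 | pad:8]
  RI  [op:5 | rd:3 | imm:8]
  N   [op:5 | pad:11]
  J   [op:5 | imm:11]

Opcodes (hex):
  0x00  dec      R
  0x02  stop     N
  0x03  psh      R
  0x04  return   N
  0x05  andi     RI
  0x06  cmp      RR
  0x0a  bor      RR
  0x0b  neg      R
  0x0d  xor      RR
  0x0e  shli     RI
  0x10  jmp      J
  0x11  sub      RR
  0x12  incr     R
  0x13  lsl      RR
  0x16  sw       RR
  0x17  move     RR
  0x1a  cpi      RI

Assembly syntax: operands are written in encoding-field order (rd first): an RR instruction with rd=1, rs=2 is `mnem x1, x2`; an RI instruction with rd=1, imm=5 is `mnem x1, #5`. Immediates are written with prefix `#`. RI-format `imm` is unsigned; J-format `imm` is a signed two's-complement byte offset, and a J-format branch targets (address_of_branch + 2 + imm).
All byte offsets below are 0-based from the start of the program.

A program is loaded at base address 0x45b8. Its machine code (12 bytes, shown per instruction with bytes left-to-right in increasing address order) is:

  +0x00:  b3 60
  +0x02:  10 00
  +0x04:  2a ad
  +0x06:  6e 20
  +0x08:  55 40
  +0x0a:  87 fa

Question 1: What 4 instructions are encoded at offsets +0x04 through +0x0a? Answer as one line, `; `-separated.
[04] 2a ad → 0x2aad
  top 5b → 0x5 → andi [RI]
  rd: (w>>8)&0x7=0x2 → x2
  imm: (w>>0)&0xff=0xad → #173
[06] 6e 20 → 0x6e20
  top 5b → 0xd → xor [RR]
  rd: (w>>8)&0x7=0x6 → x6
  rs: (w>>5)&0x7=0x1 → x1
[08] 55 40 → 0x5540
  top 5b → 0xa → bor [RR]
  rd: (w>>8)&0x7=0x5 → x5
  rs: (w>>5)&0x7=0x2 → x2
[0a] 87 fa → 0x87fa
  top 5b → 0x10 → jmp [J]
  imm: (w>>0)&0x7ff=0x7fa (s11→-6) → #-6

andi x2, #173; xor x6, x1; bor x5, x2; jmp #-6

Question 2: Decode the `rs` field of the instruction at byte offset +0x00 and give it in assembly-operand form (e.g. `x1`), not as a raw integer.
+0x00: b3 60 ⇒ word 0xb360 (big)
  op=0xb360>>11=0x16 ⇒ sw (RR)
  rd: (w>>8)&0x7=0x3 → x3
  rs: (w>>5)&0x7=0x3 → x3

x3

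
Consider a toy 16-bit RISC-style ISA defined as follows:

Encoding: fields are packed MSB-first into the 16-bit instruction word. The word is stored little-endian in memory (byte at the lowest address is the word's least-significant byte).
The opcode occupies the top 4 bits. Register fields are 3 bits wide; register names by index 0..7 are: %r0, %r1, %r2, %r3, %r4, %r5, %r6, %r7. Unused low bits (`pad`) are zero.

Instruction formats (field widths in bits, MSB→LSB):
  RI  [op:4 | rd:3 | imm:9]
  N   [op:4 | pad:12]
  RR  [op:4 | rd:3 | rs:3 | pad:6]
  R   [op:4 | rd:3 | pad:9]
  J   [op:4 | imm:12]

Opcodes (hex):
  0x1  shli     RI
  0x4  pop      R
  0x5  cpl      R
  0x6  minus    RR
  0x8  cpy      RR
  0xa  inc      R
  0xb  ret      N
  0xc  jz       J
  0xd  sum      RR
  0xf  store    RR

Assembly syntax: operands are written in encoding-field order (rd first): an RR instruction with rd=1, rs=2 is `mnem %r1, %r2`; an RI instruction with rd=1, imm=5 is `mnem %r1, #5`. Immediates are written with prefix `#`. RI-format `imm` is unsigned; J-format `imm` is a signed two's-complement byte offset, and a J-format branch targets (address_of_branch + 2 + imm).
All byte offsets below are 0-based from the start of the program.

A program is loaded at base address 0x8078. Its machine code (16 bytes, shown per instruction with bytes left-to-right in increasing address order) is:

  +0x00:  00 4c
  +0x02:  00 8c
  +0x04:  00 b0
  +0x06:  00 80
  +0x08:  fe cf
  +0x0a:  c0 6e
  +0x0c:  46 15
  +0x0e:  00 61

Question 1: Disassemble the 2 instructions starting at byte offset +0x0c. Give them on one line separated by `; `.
shli %r2, #326; minus %r0, %r4

+0x0c: 46 15 ⇒ word 0x1546 (little)
  opcode bits[15:12]=0x1: shli/RI
  rd: (w>>9)&0x7=0x2 → %r2
  imm: (w>>0)&0x1ff=0x146 → #326
+0x0e: 00 61 ⇒ word 0x6100 (little)
  opcode bits[15:12]=0x6: minus/RR
  rd: (w>>9)&0x7=0x0 → %r0
  rs: (w>>6)&0x7=0x4 → %r4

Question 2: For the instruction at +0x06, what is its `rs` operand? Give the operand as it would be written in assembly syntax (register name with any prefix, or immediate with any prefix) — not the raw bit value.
[06] 00 80 → 0x8000
  top 4b → 0x8 → cpy [RR]
  [11:9] rd=0 = %r0
  [8:6] rs=0 = %r0

%r0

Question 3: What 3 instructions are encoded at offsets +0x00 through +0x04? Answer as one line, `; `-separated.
pop %r6; cpy %r6, %r0; ret

[00] 00 4c → 0x4c00
  top 4b → 0x4 → pop [R]
  [11:9] rd=6 = %r6
[02] 00 8c → 0x8c00
  top 4b → 0x8 → cpy [RR]
  [11:9] rd=6 = %r6
  [8:6] rs=0 = %r0
[04] 00 b0 → 0xb000
  top 4b → 0xb → ret [N]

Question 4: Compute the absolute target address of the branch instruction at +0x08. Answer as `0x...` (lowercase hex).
off 0x08: read fe cf as little → 0xcffe
  op=0xcffe>>12=0xc ⇒ jz (J)
  imm@[11:0]=0xffe (s12→-2) ⇒ #-2
  target = base 0x8078 + off 0x08 + 2 + imm -2 = 0x8080

0x8080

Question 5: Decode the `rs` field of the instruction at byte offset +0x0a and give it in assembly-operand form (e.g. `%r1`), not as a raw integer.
@+0a  little-endian(c0 6e) = 0x6ec0
  op=0x6ec0>>12=0x6 ⇒ minus (RR)
  [11:9] rd=7 = %r7
  [8:6] rs=3 = %r3

%r3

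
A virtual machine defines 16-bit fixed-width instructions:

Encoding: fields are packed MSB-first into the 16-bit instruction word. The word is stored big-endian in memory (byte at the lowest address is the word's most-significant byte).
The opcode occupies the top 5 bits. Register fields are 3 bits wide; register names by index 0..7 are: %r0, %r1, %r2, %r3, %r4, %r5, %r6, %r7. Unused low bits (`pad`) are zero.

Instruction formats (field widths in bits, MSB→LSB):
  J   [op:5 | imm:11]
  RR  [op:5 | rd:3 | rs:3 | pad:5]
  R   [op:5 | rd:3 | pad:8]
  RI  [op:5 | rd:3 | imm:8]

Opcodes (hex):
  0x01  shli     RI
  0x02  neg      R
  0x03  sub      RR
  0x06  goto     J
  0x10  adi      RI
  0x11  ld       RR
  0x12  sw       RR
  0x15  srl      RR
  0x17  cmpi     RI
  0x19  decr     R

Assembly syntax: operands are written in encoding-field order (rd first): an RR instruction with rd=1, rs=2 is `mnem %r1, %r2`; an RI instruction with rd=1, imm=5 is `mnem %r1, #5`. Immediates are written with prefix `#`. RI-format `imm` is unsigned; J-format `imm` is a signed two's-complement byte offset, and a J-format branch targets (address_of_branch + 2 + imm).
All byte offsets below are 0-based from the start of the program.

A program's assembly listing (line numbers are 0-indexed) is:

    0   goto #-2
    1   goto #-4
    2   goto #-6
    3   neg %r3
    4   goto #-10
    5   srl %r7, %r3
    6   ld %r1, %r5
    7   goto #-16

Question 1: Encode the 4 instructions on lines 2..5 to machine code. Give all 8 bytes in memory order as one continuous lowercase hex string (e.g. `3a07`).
37fa130037f6af60

2. goto fields op=0x6:5|imm=-6:11 → word 37fah → 37 fa
3. neg fields op=0x2:5|rd=3:3|pad=0:8 → word 1300h → 13 00
4. goto fields op=0x6:5|imm=-10:11 → word 37f6h → 37 f6
5. srl fields op=0x15:5|rd=7:3|rs=3:3|pad=0:5 → word af60h → af 60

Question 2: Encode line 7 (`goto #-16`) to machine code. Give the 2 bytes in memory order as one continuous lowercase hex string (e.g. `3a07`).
7. goto fields op=0x6:5|imm=-16:11 → word 37f0h → 37 f0

37f0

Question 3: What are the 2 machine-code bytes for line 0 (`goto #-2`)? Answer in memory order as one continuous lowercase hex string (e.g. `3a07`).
37fe

0. goto fields op=0x6:5|imm=-2:11 → word 37feh → 37 fe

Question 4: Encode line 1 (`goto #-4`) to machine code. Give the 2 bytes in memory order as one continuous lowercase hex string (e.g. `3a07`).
37fc

line 1 (goto): pack op=0x6:5|imm=-4:11 = 0x37fc; big→ 37 fc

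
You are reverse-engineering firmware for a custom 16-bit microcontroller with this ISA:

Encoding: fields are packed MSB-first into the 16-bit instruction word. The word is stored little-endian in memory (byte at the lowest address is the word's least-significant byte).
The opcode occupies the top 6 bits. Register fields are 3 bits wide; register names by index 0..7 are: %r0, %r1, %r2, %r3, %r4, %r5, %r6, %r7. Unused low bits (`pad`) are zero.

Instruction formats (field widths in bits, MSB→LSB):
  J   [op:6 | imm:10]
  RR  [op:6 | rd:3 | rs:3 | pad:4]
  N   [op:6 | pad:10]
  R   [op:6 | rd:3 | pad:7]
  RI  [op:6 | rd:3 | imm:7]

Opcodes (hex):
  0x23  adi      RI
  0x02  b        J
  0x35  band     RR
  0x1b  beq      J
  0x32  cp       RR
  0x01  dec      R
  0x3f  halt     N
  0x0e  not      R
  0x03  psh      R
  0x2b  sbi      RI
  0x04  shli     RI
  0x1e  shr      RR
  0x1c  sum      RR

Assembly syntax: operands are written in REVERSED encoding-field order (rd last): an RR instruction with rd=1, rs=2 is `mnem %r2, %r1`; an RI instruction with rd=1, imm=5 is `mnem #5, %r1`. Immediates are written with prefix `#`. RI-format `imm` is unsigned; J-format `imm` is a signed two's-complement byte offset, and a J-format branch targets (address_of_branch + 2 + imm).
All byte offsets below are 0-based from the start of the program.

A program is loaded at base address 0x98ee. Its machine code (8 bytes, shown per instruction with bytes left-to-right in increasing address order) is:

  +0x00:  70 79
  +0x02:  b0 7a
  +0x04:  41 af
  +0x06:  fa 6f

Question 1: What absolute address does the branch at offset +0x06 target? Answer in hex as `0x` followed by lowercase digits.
off 0x06: read fa 6f as little → 0x6ffa
  top 6b → 0x1b → beq [J]
  imm: (w>>0)&0x3ff=0x3fa (s10→-6) → #-6
  target = base 0x98ee + off 0x06 + 2 + imm -6 = 0x98f0

0x98f0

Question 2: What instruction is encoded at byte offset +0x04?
sbi #65, %r6

@+04  little-endian(41 af) = 0xaf41
  top 6b → 0x2b → sbi [RI]
  rd: (w>>7)&0x7=0x6 → %r6
  imm: (w>>0)&0x7f=0x41 → #65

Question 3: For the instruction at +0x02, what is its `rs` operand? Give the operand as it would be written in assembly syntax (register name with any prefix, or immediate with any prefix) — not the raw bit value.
[02] b0 7a → 0x7ab0
  top 6b → 0x1e → shr [RR]
  rd: (w>>7)&0x7=0x5 → %r5
  rs: (w>>4)&0x7=0x3 → %r3

%r3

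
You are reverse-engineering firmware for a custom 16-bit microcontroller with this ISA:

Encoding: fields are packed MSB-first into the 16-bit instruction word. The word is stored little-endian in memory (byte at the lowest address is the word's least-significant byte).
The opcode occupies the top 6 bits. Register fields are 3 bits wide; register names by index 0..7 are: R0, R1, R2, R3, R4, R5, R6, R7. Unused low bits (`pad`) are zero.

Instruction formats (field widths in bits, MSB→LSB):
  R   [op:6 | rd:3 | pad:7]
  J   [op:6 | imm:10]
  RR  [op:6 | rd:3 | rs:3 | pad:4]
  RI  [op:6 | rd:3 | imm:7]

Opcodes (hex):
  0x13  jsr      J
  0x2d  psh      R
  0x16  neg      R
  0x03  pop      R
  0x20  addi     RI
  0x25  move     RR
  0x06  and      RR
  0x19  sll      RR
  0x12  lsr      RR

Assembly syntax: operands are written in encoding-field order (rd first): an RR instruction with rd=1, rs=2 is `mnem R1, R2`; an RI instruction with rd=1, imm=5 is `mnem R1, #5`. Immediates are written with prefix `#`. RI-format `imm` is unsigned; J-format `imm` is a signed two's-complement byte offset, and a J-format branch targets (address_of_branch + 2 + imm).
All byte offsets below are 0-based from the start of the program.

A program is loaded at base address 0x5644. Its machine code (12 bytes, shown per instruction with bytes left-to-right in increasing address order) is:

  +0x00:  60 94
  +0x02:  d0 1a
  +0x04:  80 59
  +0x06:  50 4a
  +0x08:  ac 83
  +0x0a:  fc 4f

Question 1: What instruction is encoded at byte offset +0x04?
neg R3

@+04  little-endian(80 59) = 0x5980
  top 6b → 0x16 → neg [R]
  rd: (w>>7)&0x7=0x3 → R3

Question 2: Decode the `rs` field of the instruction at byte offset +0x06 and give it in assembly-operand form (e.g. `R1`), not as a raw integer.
off 0x06: read 50 4a as little → 0x4a50
  op=0x4a50>>10=0x12 ⇒ lsr (RR)
  rd: (w>>7)&0x7=0x4 → R4
  rs: (w>>4)&0x7=0x5 → R5

R5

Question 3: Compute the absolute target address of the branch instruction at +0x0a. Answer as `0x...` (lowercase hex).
+0x0a: fc 4f ⇒ word 0x4ffc (little)
  opcode bits[15:10]=0x13: jsr/J
  imm: (w>>0)&0x3ff=0x3fc (s10→-4) → #-4
  target = base 0x5644 + off 0x0a + 2 + imm -4 = 0x564c

0x564c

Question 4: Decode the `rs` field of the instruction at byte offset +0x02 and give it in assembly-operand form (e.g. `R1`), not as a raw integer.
R5

off 0x02: read d0 1a as little → 0x1ad0
  top 6b → 0x6 → and [RR]
  rd@[9:7]=0x5 ⇒ R5
  rs@[6:4]=0x5 ⇒ R5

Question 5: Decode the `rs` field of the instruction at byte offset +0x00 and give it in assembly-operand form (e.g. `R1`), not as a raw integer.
off 0x00: read 60 94 as little → 0x9460
  opcode bits[15:10]=0x25: move/RR
  rd: (w>>7)&0x7=0x0 → R0
  rs: (w>>4)&0x7=0x6 → R6

R6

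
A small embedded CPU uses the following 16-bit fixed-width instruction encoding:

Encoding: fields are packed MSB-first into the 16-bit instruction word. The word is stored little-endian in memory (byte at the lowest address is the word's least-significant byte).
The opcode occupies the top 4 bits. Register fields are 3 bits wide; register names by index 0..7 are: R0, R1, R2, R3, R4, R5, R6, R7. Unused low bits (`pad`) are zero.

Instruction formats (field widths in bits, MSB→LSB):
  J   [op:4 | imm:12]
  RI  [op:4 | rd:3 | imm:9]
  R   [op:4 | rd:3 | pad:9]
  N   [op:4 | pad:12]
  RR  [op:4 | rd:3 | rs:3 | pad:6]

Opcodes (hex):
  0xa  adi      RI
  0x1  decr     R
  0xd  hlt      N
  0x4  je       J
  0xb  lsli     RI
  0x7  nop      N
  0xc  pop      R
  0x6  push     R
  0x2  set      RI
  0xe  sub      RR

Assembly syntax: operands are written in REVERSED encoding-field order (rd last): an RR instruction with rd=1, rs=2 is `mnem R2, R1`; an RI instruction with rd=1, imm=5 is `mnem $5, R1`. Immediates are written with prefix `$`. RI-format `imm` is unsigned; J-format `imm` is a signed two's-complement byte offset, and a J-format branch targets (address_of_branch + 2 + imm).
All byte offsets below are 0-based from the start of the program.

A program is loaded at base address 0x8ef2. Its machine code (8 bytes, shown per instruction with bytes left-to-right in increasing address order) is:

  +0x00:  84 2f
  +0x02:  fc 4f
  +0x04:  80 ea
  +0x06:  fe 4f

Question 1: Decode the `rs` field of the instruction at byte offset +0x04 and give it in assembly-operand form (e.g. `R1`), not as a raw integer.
R2

off 0x04: read 80 ea as little → 0xea80
  top 4b → 0xe → sub [RR]
  rd: (w>>9)&0x7=0x5 → R5
  rs: (w>>6)&0x7=0x2 → R2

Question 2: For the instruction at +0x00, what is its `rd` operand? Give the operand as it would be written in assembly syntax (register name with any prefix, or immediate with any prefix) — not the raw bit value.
R7

[00] 84 2f → 0x2f84
  top 4b → 0x2 → set [RI]
  [11:9] rd=7 = R7
  [8:0] imm=388 = $388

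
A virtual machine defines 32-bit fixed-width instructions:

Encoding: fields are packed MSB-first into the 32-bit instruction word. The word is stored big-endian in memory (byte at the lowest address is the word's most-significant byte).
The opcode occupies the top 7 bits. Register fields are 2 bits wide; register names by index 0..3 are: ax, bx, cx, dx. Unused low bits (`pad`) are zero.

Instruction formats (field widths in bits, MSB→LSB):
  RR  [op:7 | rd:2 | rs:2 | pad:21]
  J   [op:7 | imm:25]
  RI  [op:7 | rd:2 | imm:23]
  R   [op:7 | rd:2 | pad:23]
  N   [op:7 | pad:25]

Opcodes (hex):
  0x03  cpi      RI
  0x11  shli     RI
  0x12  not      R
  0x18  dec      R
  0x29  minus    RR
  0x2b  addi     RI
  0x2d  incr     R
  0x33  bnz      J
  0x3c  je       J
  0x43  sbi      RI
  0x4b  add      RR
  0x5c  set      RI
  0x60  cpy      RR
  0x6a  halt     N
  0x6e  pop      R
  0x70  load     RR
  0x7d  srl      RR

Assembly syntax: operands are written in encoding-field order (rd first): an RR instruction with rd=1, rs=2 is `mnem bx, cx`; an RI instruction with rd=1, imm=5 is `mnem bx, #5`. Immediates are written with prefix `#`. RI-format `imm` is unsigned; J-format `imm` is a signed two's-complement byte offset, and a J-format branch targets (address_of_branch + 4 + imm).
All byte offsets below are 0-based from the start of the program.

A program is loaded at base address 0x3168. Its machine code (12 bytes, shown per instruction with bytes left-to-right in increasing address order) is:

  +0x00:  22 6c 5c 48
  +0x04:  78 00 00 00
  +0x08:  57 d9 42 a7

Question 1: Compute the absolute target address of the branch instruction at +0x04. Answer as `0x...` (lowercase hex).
+0x04: 78 00 00 00 ⇒ word 0x78000000 (big)
  top 7b → 0x3c → je [J]
  [24:0] imm=0 = #0
  target = base 0x3168 + off 0x04 + 4 + imm 0 = 0x3170

0x3170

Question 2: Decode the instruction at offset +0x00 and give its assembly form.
off 0x00: read 22 6c 5c 48 as big → 0x226c5c48
  opcode bits[31:25]=0x11: shli/RI
  rd@[24:23]=0x0 ⇒ ax
  imm@[22:0]=0x6c5c48 ⇒ #7101512

shli ax, #7101512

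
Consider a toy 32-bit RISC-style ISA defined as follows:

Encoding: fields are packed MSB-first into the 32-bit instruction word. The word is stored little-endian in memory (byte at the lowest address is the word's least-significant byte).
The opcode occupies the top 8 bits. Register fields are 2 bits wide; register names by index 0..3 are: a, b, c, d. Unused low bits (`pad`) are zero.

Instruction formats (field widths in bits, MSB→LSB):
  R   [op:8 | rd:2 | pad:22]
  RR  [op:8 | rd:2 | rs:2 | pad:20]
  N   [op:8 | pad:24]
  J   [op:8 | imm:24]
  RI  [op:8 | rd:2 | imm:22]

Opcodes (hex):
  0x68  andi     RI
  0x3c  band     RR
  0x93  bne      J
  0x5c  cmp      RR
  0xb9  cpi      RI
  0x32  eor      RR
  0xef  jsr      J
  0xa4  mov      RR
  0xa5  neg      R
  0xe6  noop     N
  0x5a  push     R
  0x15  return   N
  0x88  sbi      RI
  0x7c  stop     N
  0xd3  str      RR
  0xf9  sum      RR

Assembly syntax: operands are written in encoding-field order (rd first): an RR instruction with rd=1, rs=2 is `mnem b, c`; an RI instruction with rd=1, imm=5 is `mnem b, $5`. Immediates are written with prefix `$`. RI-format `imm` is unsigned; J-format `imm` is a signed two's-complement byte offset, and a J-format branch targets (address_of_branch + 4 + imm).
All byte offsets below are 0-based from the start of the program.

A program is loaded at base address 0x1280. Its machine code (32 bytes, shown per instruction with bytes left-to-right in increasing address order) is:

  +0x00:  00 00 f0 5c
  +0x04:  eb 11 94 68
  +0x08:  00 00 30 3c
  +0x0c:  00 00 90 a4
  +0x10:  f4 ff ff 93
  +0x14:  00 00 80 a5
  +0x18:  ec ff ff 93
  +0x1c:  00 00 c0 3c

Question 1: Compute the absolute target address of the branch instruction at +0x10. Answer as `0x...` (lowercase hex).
[10] f4 ff ff 93 → 0x93fffff4
  opcode bits[31:24]=0x93: bne/J
  [23:0] imm=16777204 (s24→-12) = $-12
  target = base 0x1280 + off 0x10 + 4 + imm -12 = 0x1288

0x1288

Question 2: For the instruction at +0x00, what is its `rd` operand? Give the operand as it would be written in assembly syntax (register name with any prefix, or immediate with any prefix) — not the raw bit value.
d

[00] 00 00 f0 5c → 0x5cf00000
  opcode bits[31:24]=0x5c: cmp/RR
  [23:22] rd=3 = d
  [21:20] rs=3 = d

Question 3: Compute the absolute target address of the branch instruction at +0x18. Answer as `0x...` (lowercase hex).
off 0x18: read ec ff ff 93 as little → 0x93ffffec
  opcode bits[31:24]=0x93: bne/J
  imm: (w>>0)&0xffffff=0xffffec (s24→-20) → $-20
  target = base 0x1280 + off 0x18 + 4 + imm -20 = 0x1288

0x1288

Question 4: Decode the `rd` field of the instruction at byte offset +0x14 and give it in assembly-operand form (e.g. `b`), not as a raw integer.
c

@+14  little-endian(00 00 80 a5) = 0xa5800000
  opcode bits[31:24]=0xa5: neg/R
  rd@[23:22]=0x2 ⇒ c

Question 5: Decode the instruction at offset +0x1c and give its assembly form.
@+1c  little-endian(00 00 c0 3c) = 0x3cc00000
  op=0x3cc00000>>24=0x3c ⇒ band (RR)
  rd: (w>>22)&0x3=0x3 → d
  rs: (w>>20)&0x3=0x0 → a

band d, a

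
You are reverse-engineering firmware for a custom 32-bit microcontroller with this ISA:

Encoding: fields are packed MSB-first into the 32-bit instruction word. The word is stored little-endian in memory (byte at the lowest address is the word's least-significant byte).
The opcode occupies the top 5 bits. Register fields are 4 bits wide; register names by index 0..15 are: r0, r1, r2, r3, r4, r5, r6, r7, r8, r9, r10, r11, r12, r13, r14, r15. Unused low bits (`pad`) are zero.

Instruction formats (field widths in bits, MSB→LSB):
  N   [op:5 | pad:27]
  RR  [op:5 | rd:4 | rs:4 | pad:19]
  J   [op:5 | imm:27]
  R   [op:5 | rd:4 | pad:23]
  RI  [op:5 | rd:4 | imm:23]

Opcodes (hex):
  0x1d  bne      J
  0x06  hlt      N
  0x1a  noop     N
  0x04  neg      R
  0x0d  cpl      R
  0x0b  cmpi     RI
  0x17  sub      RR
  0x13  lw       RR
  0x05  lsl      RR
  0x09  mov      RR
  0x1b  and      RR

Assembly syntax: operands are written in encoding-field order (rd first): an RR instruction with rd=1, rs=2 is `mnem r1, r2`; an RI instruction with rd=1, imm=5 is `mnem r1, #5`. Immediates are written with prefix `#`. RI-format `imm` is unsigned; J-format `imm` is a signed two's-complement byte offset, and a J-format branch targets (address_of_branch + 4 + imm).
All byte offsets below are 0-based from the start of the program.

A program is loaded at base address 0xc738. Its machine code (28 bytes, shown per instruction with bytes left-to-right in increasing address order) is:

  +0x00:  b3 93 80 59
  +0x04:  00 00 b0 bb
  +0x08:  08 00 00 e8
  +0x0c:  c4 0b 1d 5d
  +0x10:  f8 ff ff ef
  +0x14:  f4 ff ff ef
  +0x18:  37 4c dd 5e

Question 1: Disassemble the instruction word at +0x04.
@+04  little-endian(00 00 b0 bb) = 0xbbb00000
  top 5b → 0x17 → sub [RR]
  rd: (w>>23)&0xf=0x7 → r7
  rs: (w>>19)&0xf=0x6 → r6

sub r7, r6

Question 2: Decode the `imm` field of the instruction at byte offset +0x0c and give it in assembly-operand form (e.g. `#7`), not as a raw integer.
@+0c  little-endian(c4 0b 1d 5d) = 0x5d1d0bc4
  op=0x5d1d0bc4>>27=0xb ⇒ cmpi (RI)
  [26:23] rd=10 = r10
  [22:0] imm=1903556 = #1903556

#1903556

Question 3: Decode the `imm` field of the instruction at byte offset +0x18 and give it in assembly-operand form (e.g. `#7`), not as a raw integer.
[18] 37 4c dd 5e → 0x5edd4c37
  op=0x5edd4c37>>27=0xb ⇒ cmpi (RI)
  rd: (w>>23)&0xf=0xd → r13
  imm: (w>>0)&0x7fffff=0x5d4c37 → #6114359

#6114359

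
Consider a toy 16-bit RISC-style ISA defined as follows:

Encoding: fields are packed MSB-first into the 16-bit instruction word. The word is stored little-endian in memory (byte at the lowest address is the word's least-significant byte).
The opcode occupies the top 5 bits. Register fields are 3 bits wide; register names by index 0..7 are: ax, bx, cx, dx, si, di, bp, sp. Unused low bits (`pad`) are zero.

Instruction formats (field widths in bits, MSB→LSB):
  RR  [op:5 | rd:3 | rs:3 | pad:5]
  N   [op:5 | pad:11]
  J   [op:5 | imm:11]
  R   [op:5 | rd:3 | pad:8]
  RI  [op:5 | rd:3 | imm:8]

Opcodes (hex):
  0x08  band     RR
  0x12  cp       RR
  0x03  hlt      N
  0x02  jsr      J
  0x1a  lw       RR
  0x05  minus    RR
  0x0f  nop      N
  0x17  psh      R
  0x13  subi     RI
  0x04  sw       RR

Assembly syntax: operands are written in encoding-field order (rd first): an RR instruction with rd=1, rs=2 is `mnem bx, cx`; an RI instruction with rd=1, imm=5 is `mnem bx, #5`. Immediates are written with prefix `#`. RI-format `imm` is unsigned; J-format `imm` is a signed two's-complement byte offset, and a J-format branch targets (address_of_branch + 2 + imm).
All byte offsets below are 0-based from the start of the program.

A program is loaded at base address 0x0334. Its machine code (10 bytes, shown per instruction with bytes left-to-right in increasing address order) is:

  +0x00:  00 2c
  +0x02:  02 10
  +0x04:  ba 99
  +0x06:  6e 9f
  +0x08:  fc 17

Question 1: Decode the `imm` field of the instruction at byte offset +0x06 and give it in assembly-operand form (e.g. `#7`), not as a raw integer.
off 0x06: read 6e 9f as little → 0x9f6e
  top 5b → 0x13 → subi [RI]
  [10:8] rd=7 = sp
  [7:0] imm=110 = #110

#110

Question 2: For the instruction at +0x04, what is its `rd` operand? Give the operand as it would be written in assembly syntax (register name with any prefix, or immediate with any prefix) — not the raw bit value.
bx

off 0x04: read ba 99 as little → 0x99ba
  op=0x99ba>>11=0x13 ⇒ subi (RI)
  [10:8] rd=1 = bx
  [7:0] imm=186 = #186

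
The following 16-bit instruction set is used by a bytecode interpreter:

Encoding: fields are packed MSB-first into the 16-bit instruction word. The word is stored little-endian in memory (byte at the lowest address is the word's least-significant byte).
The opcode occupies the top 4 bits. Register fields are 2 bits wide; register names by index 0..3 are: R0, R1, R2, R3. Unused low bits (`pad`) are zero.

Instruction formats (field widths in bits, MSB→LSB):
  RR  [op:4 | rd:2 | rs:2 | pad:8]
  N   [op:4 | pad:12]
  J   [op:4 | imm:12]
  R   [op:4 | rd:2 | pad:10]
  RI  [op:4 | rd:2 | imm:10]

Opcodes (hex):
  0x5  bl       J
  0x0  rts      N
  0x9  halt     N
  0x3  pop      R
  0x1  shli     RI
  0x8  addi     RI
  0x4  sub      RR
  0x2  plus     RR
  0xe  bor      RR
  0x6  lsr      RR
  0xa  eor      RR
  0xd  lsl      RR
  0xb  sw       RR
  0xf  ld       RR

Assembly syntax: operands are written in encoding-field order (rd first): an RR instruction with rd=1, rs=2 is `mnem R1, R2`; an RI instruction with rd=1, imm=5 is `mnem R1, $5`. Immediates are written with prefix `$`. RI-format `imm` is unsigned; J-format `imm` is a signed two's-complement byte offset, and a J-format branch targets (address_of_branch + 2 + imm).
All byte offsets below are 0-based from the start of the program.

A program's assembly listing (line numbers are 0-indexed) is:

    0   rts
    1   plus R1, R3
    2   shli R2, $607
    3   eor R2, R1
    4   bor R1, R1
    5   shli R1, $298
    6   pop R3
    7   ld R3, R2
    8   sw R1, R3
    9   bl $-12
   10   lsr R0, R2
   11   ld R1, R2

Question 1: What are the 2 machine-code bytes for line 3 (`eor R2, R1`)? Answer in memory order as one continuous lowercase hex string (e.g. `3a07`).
00a9

line 3 (eor): pack op=0xa:4|rd=2:2|rs=1:2|pad=0:8 = 0xa900; little→ 00 a9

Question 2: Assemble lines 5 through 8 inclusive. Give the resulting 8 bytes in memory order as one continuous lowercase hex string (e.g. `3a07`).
2a15003c00fe00b7

5. shli fields op=0x1:4|rd=1:2|imm=298:10 → word 152ah → 2a 15
6. pop fields op=0x3:4|rd=3:2|pad=0:10 → word 3c00h → 00 3c
7. ld fields op=0xf:4|rd=3:2|rs=2:2|pad=0:8 → word fe00h → 00 fe
8. sw fields op=0xb:4|rd=1:2|rs=3:2|pad=0:8 → word b700h → 00 b7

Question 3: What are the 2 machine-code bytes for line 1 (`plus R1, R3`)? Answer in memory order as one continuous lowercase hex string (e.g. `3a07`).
0027

L1: plus op=0x2:4|rd=1:2|rs=3:2|pad=0:8 ⇒ 0x2700 ⇒ little 00 27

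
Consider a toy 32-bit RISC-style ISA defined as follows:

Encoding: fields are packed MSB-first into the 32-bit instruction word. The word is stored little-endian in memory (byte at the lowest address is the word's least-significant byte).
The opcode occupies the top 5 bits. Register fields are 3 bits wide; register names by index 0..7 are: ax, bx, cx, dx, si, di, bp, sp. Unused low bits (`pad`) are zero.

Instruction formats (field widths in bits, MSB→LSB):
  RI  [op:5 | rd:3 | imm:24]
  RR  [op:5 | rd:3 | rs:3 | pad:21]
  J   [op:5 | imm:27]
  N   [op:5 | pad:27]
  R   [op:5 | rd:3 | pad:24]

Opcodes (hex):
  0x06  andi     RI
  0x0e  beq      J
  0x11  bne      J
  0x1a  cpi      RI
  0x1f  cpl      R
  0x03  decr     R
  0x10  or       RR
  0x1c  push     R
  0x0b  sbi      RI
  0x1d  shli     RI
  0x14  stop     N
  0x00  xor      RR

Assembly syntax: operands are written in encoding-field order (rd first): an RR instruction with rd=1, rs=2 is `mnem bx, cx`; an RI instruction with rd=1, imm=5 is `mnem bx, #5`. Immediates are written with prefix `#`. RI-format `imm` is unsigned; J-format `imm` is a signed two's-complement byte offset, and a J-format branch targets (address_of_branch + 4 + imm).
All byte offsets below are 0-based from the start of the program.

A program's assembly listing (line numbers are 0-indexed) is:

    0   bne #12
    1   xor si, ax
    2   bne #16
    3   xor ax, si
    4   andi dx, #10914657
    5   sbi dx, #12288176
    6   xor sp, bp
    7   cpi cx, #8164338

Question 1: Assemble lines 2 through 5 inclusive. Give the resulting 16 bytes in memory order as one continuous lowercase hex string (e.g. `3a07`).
L2: bne op=0x11:5|imm=16:27 ⇒ 0x88000010 ⇒ little 10 00 00 88
L3: xor op=0x0:5|rd=0:3|rs=4:3|pad=0:21 ⇒ 0x00800000 ⇒ little 00 00 80 00
L4: andi op=0x6:5|rd=3:3|imm=10914657:24 ⇒ 0x33a68b61 ⇒ little 61 8b a6 33
L5: sbi op=0xb:5|rd=3:3|imm=12288176:24 ⇒ 0x5bbb80b0 ⇒ little b0 80 bb 5b

1000008800008000618ba633b080bb5b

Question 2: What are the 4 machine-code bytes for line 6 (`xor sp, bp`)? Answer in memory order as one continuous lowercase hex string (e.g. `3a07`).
6. xor fields op=0x0:5|rd=7:3|rs=6:3|pad=0:21 → word 07c00000h → 00 00 c0 07

0000c007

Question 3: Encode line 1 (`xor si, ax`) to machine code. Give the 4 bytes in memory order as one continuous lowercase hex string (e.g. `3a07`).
00000004

line 1 (xor): pack op=0x0:5|rd=4:3|rs=0:3|pad=0:21 = 0x04000000; little→ 00 00 00 04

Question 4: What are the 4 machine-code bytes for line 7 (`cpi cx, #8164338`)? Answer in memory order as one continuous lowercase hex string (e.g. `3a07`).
f2937cd2

7. cpi fields op=0x1a:5|rd=2:3|imm=8164338:24 → word d27c93f2h → f2 93 7c d2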